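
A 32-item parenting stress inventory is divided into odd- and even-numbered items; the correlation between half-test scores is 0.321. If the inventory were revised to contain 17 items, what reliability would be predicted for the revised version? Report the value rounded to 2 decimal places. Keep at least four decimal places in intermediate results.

Full-test reliability from the split-half r: r_full = 2(0.321)/(1 + 0.321) = 0.4860
Then adjust to 17 items: n = 17/32 = 0.5312
r_new = n·r_full / (1 + (n − 1)·r_full) = 0.2582 / 0.7722 ≈ 0.3344

0.33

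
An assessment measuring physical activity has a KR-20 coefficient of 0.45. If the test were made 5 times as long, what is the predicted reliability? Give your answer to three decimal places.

r_new = 5·0.45 / [1 + (5 − 1)·0.45]
r_new = 2.2500 / 2.8000 ≈ 0.8036

0.804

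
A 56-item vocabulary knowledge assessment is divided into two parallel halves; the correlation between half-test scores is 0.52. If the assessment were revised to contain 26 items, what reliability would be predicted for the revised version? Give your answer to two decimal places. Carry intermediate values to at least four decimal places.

Full-test reliability from the split-half r: r_full = 2(0.52)/(1 + 0.52) = 0.6842
Length factor from 56 to 26 items: n = 26/56 = 0.4643
r_new = n·r_full / (1 + (n − 1)·r_full) = 0.3177 / 0.6335 ≈ 0.5015

0.50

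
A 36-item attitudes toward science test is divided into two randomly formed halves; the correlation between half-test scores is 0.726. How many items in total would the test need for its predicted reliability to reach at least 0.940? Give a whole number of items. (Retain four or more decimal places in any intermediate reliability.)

r_full = 2(0.726)/(1 + 0.726) = 0.8413
n = r_tgt(1 − r_full) / [r_full(1 − r_tgt)] = 0.940 × 0.1587 / (0.8413 × 0.060) ≈ 2.9553
Required items = 2.9553 × 36 = 106.39, so 107 items.

107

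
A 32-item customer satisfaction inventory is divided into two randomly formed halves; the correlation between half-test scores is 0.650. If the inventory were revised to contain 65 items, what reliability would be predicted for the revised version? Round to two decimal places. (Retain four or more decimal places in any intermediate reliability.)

0.88

First correct the split-half correlation to full-test reliability: r_full = 2 × 0.650 / (1 + 0.650) ≈ 0.7879
Length factor from 32 to 65 items: n = 65/32 = 2.0312
r_new = n·r_full / (1 + (n − 1)·r_full) = 1.6004 / 1.8125 ≈ 0.8830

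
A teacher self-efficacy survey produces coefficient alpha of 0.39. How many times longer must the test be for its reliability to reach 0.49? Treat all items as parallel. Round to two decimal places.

1.50

Spearman-Brown solved for the length factor n:
n = r*(1 − r) / [ r (1 − r*) ]
n = 0.49(1 − 0.39) / [0.39(1 − 0.49)]
n = 0.2989 / 0.1989 ≈ 1.5028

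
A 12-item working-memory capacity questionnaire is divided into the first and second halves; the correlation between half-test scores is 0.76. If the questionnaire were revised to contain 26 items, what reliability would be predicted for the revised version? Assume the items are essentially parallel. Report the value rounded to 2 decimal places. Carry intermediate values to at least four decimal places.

0.93

Full-test reliability from the split-half r: r_full = 2(0.76)/(1 + 0.76) = 0.8636
Length factor from 12 to 26 items: n = 26/12 = 2.1667
r_new = n·r_full / (1 + (n − 1)·r_full) = 1.8712 / 2.0076 ≈ 0.9321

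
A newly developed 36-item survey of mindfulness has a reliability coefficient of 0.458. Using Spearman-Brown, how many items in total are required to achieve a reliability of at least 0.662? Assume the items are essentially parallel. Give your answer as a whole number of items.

84

Invert Spearman-Brown to solve for n:
n = r*(1 − r) / [ r (1 − r*) ]
n = [0.662 × 0.542] / [0.458 × 0.338]
  = 0.358804 / 0.154804 = 2.3178
Items needed = n × 36 = 2.3178 × 36 ≈ 83.44 → round up to 84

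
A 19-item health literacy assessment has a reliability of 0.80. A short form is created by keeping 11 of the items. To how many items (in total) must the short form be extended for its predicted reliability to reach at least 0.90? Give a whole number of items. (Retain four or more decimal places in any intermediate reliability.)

First, r for the 11-item form: n = 11/19 = 0.5789, so r_11 = 0.5789·0.80/(1 + (0.5789 − 1)·0.80) = 0.6984
Then solve for n' with r_old = 0.6984, r_target = 0.90: n' = 0.90(1 − 0.6984)/[0.6984(1 − 0.90)] = 3.8866
Items = 3.8866 × 11 ≈ 42.75 → 43

43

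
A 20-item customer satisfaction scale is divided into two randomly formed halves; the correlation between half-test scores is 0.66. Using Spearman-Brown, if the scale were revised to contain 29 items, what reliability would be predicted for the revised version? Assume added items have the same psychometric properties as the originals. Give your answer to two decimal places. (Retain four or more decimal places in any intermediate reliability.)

0.85

Full-test reliability from the split-half r: r_full = 2(0.66)/(1 + 0.66) = 0.7952
Then adjust to 29 items: n = 29/20 = 1.4500
r_new = n·r_full / (1 + (n − 1)·r_full) = 1.1530 / 1.3578 ≈ 0.8492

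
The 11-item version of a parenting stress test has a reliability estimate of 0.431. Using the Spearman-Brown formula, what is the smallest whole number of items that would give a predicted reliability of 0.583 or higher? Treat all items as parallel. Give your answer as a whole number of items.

Spearman-Brown solved for the length factor n:
n = r*(1 − r) / [ r (1 − r*) ]
n = [0.583 × 0.569] / [0.431 × 0.417]
  = 0.331727 / 0.179727 = 1.8457
So the test needs 1.8457 × 11 ≈ 20.30 items; rounding up, 21.

21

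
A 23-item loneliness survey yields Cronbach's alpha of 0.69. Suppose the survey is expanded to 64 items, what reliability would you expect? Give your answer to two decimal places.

0.86

n = 64/23 = 2.7826
Spearman-Brown: r_new = n·r / (1 + (n − 1)·r)
r_new = (2.7826 × 0.69) / (1 + (2.7826 − 1) × 0.69)
r_new = 1.9200 / 2.2300 ≈ 0.8610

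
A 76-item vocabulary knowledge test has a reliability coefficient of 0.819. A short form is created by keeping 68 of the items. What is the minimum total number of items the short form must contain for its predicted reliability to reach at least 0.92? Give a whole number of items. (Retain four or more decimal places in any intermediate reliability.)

Short-form reliability: n = 68/76 = 0.8947; r_68 = n·r/(1+(n−1)r) ≈ 0.8019
Length factor from the short form to reach 0.92: n' = 0.92(1 − 0.8019) / [0.8019(1 − 0.92)] ≈ 2.8409
Items = 2.8409 × 68 ≈ 193.18 → 194

194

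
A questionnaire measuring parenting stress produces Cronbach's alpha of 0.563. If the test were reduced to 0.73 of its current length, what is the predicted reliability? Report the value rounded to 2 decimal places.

By Spearman-Brown, r_new = n r / (1 + (n − 1) r).
r_new = (0.73 × 0.563) / (1 + (0.73 − 1) × 0.563)
r_new = 0.4110 / 0.8480 ≈ 0.4847

0.48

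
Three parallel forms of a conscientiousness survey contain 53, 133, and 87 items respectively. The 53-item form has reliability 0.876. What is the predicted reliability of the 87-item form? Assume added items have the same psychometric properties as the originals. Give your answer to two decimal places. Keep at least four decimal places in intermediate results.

The 133-item form is not needed; work directly from the 53-item form with n = 87/53 = 1.6415.
r_{87} = n·r / (1 + (n − 1)·r) = 1.4380 / 1.5620 ≈ 0.9206

0.92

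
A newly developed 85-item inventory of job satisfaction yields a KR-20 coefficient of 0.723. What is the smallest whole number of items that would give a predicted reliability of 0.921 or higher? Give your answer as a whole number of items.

Rearranging the Spearman-Brown formula for n,
n = r*(1 − r) / [ r (1 − r*) ]
n = [0.921 × 0.277] / [0.723 × 0.079]
  = 0.255117 / 0.057117 = 4.4666
Items needed = n × 85 = 4.4666 × 85 ≈ 379.66 → round up to 380

380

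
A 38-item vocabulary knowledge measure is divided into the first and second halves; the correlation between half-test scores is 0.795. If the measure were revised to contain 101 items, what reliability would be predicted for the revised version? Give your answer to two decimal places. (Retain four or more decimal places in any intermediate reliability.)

0.95

Full-test reliability from the split-half r: r_full = 2(0.795)/(1 + 0.795) = 0.8858
Then adjust to 101 items: n = 101/38 = 2.6579
r_new = n·r_full / (1 + (n − 1)·r_full) = 2.3544 / 2.4686 ≈ 0.9537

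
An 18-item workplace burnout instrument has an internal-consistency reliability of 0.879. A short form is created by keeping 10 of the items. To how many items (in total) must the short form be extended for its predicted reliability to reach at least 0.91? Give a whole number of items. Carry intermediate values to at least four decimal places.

First, r for the 10-item form: n = 10/18 = 0.5556, so r_10 = 0.5556·0.879/(1 + (0.5556 − 1)·0.879) = 0.8014
Length factor from the short form to reach 0.91: n' = 0.91(1 − 0.8014) / [0.8014(1 − 0.91)] ≈ 2.5057
Items = 2.5057 × 10 ≈ 25.06 → 26

26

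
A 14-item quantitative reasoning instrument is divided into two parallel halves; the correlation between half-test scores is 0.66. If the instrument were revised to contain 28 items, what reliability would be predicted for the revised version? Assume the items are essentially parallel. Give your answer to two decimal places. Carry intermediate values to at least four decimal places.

0.89

First correct the split-half correlation to full-test reliability: r_full = 2 × 0.66 / (1 + 0.66) ≈ 0.7952
Length factor from 14 to 28 items: n = 28/14 = 2.0000
r_new = n·r_full / (1 + (n − 1)·r_full) = 1.5904 / 1.7952 ≈ 0.8859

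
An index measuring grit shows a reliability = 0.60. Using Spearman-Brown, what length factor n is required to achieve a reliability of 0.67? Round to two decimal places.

1.35

Spearman-Brown solved for the length factor n:
n = r_target (1 − r_old) / [ r_old (1 − r_target) ]
n = 0.67(1 − 0.60) / [0.60(1 − 0.67)]
n = 0.2680 / 0.1980 ≈ 1.3535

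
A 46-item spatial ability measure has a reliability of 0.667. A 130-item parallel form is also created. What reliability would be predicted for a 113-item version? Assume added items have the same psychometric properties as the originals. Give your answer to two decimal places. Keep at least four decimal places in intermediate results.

0.83

Only the ratio of lengths matters: n = 113/46 = 2.4565
r_{113} = n·r / (1 + (n − 1)·r) = 1.6385 / 1.9715 ≈ 0.8311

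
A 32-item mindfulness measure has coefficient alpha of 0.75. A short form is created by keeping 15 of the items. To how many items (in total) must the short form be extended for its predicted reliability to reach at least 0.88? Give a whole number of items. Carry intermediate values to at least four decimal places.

First, r for the 15-item form: n = 15/32 = 0.4688, so r_15 = 0.4688·0.75/(1 + (0.4688 − 1)·0.75) = 0.5844
Length factor from the short form to reach 0.88: n' = 0.88(1 − 0.5844) / [0.5844(1 − 0.88)] ≈ 5.2151
Total items = 5.2151 × 15 = 78.23, rounded up to 79.

79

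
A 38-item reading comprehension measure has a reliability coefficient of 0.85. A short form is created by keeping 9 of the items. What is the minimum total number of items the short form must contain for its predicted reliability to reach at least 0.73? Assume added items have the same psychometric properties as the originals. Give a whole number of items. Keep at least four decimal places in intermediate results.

19

First, r for the 9-item form: n = 9/38 = 0.2368, so r_9 = 0.2368·0.85/(1 + (0.2368 − 1)·0.85) = 0.5730
Length factor from the short form to reach 0.73: n' = 0.73(1 − 0.5730) / [0.5730(1 − 0.73)] ≈ 2.0148
Items = 2.0148 × 9 ≈ 18.13 → 19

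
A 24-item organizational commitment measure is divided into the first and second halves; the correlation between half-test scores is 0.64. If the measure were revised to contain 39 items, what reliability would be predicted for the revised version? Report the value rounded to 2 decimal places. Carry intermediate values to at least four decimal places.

Spearman-Brown correction (n = 2): r_full = 2·0.64/(1 + 0.64) = 0.7805
Then adjust to 39 items: n = 39/24 = 1.6250
r_new = n·r_full / (1 + (n − 1)·r_full) = 1.2683 / 1.4878 ≈ 0.8525

0.85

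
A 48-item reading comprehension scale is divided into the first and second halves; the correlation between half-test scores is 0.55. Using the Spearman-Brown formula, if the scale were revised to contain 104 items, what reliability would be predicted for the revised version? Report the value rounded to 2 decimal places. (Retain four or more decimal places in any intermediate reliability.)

First correct the split-half correlation to full-test reliability: r_full = 2 × 0.55 / (1 + 0.55) ≈ 0.7097
Then adjust to 104 items: n = 104/48 = 2.1667
r_new = n·r_full / (1 + (n − 1)·r_full) = 1.5377 / 1.8280 ≈ 0.8412

0.84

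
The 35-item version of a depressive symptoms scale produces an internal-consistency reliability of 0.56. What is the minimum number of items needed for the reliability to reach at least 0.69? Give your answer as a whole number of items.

62

n = 0.69(1 − 0.56) / [0.56(1 − 0.69)]
n = 0.3036 / 0.1736 ≈ 1.7488
Items needed = n × 35 = 1.7488 × 35 ≈ 61.21 → round up to 62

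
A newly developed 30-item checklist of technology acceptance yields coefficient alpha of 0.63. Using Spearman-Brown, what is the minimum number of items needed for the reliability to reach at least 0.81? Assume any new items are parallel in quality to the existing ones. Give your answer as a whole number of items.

76

Invert Spearman-Brown to solve for n:
n = r_target (1 − r_old) / [ r_old (1 − r_target) ]
n = 0.81 × (1 − 0.63) / [ 0.63 × (1 − 0.81) ]
n = 0.2997 / 0.1197 ≈ 2.5038
Items needed = n × 30 = 2.5038 × 30 ≈ 75.11 → round up to 76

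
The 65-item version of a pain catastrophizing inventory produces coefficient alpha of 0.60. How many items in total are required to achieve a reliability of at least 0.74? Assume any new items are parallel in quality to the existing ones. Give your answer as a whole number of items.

124

Invert Spearman-Brown to solve for n:
n = r*(1 − r) / [ r (1 − r*) ]
n = 0.74 × (1 − 0.60) / [ 0.60 × (1 − 0.74) ]
  = 0.2960 / 0.1560 = 1.8974
1.8974 × 65 = 123.33 → 124 items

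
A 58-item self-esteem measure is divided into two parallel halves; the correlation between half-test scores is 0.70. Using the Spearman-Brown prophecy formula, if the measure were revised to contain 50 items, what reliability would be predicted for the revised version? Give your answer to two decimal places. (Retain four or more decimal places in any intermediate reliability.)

Spearman-Brown correction (n = 2): r_full = 2·0.70/(1 + 0.70) = 0.8235
Then adjust to 50 items: n = 50/58 = 0.8621
r_new = n·r_full / (1 + (n − 1)·r_full) = 0.7099 / 0.8864 ≈ 0.8009

0.80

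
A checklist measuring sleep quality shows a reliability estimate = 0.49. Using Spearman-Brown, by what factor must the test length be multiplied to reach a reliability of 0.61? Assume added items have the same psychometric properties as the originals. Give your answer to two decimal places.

n = [0.61 × 0.51] / [0.49 × 0.39]
n = 0.3111 / 0.1911 ≈ 1.6279

1.63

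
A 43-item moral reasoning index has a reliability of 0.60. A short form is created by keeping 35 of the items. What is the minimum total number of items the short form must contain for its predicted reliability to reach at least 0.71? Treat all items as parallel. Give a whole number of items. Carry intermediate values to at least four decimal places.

First, r for the 35-item form: n = 35/43 = 0.8140, so r_35 = 0.8140·0.60/(1 + (0.8140 − 1)·0.60) = 0.5498
Then solve for n' with r_old = 0.5498, r_target = 0.71: n' = 0.71(1 − 0.5498)/[0.5498(1 − 0.71)] = 2.0048
Items = 2.0048 × 35 ≈ 70.17 → 71

71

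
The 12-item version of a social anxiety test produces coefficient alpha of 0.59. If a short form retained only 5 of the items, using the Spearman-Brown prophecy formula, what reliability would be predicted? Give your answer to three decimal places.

n = 5/12 = 0.4167
Spearman-Brown: r_new = n·r / (1 + (n − 1)·r)
r_new = (0.4167 × 0.59) / (1 + (0.4167 − 1) × 0.59)
     = 0.2459 / 0.6559 = 0.3749

0.375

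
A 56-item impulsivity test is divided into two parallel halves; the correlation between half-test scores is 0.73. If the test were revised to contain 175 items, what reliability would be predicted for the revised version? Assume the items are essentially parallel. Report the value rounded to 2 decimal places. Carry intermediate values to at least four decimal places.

0.94

First correct the split-half correlation to full-test reliability: r_full = 2 × 0.73 / (1 + 0.73) ≈ 0.8439
Length factor from 56 to 175 items: n = 175/56 = 3.1250
r_new = n·r_full / (1 + (n − 1)·r_full) = 2.6372 / 2.7933 ≈ 0.9441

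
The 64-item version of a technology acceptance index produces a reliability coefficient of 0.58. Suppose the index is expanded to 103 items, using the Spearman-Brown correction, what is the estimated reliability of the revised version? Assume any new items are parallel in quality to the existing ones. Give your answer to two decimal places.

0.69

n = 103/64 = 1.6094
Apply the Spearman-Brown prophecy formula, r' = nr / [1 + (n − 1)r]:
r_new = (1.6094 × 0.58) / (1 + (1.6094 − 1) × 0.58)
r_new = 0.9335 / 1.3535 ≈ 0.6897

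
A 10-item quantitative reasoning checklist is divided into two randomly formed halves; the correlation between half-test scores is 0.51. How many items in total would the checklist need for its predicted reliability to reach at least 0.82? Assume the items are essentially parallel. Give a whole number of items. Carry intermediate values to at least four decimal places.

r_full = 2(0.51)/(1 + 0.51) = 0.6755
n = r_tgt(1 − r_full) / [r_full(1 − r_tgt)] = 0.82 × 0.3245 / (0.6755 × 0.18) ≈ 2.1884
Items = 2.1884 × 10 ≈ 21.88 → 22

22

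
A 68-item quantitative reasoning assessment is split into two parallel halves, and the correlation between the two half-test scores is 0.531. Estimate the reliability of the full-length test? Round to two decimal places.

Each half is half the length of the full test, so the full test is n = 2 times a half.
r_full = 2r_hh / (1 + r_hh) = 2 × 0.531 / (1 + 0.531)
       = 1.0620 / 1.5310 = 0.6937

0.69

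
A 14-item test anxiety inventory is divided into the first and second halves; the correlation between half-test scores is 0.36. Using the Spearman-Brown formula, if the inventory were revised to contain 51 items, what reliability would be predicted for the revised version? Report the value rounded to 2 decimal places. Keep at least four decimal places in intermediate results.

First correct the split-half correlation to full-test reliability: r_full = 2 × 0.36 / (1 + 0.36) ≈ 0.5294
Length factor from 14 to 51 items: n = 51/14 = 3.6429
r_new = n·r_full / (1 + (n − 1)·r_full) = 1.9286 / 2.3992 ≈ 0.8039

0.80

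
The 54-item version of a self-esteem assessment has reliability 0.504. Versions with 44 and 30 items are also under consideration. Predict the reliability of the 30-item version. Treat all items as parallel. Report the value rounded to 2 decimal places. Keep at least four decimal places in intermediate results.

0.36

Only the ratio of lengths matters: n = 30/54 = 0.5556
r_{30} = n·r / (1 + (n − 1)·r) = 0.2800 / 0.7760 ≈ 0.3608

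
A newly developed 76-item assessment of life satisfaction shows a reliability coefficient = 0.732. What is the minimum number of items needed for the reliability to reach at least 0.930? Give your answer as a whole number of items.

370

n = [0.930 × 0.268] / [0.732 × 0.070]
  = 0.249240 / 0.051240 = 4.8642
Items needed = n × 76 = 4.8642 × 76 ≈ 369.68 → round up to 370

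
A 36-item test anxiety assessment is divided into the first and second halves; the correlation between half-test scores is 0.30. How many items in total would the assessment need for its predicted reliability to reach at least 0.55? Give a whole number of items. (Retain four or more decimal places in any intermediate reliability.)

Corrected full-test reliability: r_full = 2 × 0.30 / (1 + 0.30) ≈ 0.4615
n = r_tgt(1 − r_full) / [r_full(1 − r_tgt)] = 0.55 × 0.5385 / (0.4615 × 0.45) ≈ 1.4261
Items = 1.4261 × 36 ≈ 51.34 → 52

52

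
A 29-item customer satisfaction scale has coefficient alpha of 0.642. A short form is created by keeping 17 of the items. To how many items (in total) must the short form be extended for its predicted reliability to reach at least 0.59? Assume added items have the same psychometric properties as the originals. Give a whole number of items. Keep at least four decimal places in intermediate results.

Short-form reliability: n = 17/29 = 0.5862; r_17 = n·r/(1+(n−1)r) ≈ 0.5125
Length factor from the short form to reach 0.59: n' = 0.59(1 − 0.5125) / [0.5125(1 − 0.59)] ≈ 1.3688
Total items = 1.3688 × 17 = 23.27, rounded up to 24.

24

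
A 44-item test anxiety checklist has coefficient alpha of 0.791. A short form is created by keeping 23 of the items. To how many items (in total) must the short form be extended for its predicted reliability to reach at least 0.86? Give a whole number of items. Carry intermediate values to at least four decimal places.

72

First, r for the 23-item form: n = 23/44 = 0.5227, so r_23 = 0.5227·0.791/(1 + (0.5227 − 1)·0.791) = 0.6642
Length factor from the short form to reach 0.86: n' = 0.86(1 − 0.6642) / [0.6642(1 − 0.86)] ≈ 3.1056
Items = 3.1056 × 23 ≈ 71.43 → 72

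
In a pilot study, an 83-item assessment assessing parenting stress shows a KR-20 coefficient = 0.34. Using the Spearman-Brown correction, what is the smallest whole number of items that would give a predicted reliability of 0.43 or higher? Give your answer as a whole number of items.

122

Spearman-Brown solved for the length factor n:
n = r_target (1 − r_old) / [ r_old (1 − r_target) ]
n = 0.43(1 − 0.34) / [0.34(1 − 0.43)]
  = 0.2838 / 0.1938 = 1.4644
So the test needs 1.4644 × 83 ≈ 121.55 items; rounding up, 122.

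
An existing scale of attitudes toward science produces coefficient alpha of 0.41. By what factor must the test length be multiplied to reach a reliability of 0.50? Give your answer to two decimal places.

1.44

Invert Spearman-Brown to solve for n:
n = r*(1 − r) / [ r (1 − r*) ]
n = [0.50 × 0.59] / [0.41 × 0.50]
n = 0.2950 / 0.2050 ≈ 1.4390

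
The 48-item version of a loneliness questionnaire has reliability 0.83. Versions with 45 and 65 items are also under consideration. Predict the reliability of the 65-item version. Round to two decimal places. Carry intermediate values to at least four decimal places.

The 45-item form is not needed; work directly from the 48-item form with n = 65/48 = 1.3542.
r_{65} = n·r / (1 + (n − 1)·r) = 1.1240 / 1.2940 ≈ 0.8686

0.87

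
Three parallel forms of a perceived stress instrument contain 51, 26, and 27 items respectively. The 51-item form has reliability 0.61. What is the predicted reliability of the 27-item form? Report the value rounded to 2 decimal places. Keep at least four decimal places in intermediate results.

0.45

Only the ratio of lengths matters: n = 27/51 = 0.5294
r_{27} = n·r / (1 + (n − 1)·r) = 0.3229 / 0.7129 ≈ 0.4529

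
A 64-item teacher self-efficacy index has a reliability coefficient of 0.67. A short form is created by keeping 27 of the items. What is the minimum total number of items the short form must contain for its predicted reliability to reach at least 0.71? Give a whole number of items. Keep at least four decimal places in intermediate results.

Short-form reliability: n = 27/64 = 0.4219; r_27 = n·r/(1+(n−1)r) ≈ 0.4614
Length factor from the short form to reach 0.71: n' = 0.71(1 − 0.4614) / [0.4614(1 − 0.71)] ≈ 2.8579
Items = 2.8579 × 27 ≈ 77.16 → 78

78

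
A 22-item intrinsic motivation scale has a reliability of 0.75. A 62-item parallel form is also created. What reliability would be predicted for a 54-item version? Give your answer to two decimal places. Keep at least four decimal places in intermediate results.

0.88

Only the ratio of lengths matters: n = 54/22 = 2.4545
r_{54} = n·r / (1 + (n − 1)·r) = 1.8409 / 2.0909 ≈ 0.8804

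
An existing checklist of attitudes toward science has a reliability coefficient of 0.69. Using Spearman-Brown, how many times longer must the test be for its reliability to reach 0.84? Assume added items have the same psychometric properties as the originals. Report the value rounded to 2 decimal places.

n = 0.84 × (1 − 0.69) / [ 0.69 × (1 − 0.84) ]
n = 0.2604 / 0.1104 ≈ 2.3587

2.36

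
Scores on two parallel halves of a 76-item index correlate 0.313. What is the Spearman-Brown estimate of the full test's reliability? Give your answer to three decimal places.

The full test is twice the length of either half (n = 2).
r_full = 2r_hh / (1 + r_hh) = 2 × 0.313 / (1 + 0.313)
r_full = 0.6260 / 1.3130 ≈ 0.4768

0.477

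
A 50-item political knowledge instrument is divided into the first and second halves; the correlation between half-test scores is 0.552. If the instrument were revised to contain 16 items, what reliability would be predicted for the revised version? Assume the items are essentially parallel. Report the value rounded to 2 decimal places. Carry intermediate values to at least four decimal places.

First correct the split-half correlation to full-test reliability: r_full = 2 × 0.552 / (1 + 0.552) ≈ 0.7113
Then adjust to 16 items: n = 16/50 = 0.3200
r_new = n·r_full / (1 + (n − 1)·r_full) = 0.2276 / 0.5163 ≈ 0.4408

0.44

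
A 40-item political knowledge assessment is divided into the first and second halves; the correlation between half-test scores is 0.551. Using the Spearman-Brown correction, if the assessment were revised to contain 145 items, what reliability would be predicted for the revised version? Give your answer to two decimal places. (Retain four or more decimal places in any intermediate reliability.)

0.90

Full-test reliability from the split-half r: r_full = 2(0.551)/(1 + 0.551) = 0.7105
Then adjust to 145 items: n = 145/40 = 3.6250
r_new = n·r_full / (1 + (n − 1)·r_full) = 2.5756 / 2.8651 ≈ 0.8990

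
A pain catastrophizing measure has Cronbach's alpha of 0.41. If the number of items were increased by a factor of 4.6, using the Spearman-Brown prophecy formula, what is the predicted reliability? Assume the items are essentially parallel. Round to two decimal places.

r_new = 4.6·0.41 / [1 + (4.6 − 1)·0.41]
     = 1.8860 / 2.4760 = 0.7617

0.76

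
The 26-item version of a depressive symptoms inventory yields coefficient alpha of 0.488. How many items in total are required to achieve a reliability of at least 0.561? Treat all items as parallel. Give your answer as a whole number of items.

n = 0.561 × (1 − 0.488) / [ 0.488 × (1 − 0.561) ]
  = 0.287232 / 0.214232 = 1.3408
1.3408 × 26 = 34.86 → 35 items

35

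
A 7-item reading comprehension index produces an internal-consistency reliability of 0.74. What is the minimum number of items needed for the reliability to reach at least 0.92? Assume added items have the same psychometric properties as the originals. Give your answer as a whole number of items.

n = 0.92(1 − 0.74) / [0.74(1 − 0.92)]
  = 0.2392 / 0.0592 = 4.0405
So the test needs 4.0405 × 7 ≈ 28.28 items; rounding up, 29.

29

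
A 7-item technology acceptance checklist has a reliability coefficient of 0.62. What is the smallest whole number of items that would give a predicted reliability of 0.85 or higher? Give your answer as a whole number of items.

Invert Spearman-Brown to solve for n:
n = r*(1 − r) / [ r (1 − r*) ]
n = 0.85 × (1 − 0.62) / [ 0.62 × (1 − 0.85) ]
n = 0.3230 / 0.0930 ≈ 3.4731
Items needed = n × 7 = 3.4731 × 7 ≈ 24.31 → round up to 25

25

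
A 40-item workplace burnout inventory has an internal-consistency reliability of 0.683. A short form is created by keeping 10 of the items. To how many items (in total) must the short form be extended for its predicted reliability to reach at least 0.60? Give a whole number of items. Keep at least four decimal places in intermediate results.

First, r for the 10-item form: n = 10/40 = 0.2500, so r_10 = 0.2500·0.683/(1 + (0.2500 − 1)·0.683) = 0.3501
Then solve for n' with r_old = 0.3501, r_target = 0.60: n' = 0.60(1 − 0.3501)/[0.3501(1 − 0.60)] = 2.7845
Total items = 2.7845 × 10 = 27.84, rounded up to 28.

28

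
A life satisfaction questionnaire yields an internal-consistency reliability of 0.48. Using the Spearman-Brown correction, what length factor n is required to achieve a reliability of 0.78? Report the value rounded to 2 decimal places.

n = 0.78 × (1 − 0.48) / [ 0.48 × (1 − 0.78) ]
n = 0.4056 / 0.1056 ≈ 3.8409

3.84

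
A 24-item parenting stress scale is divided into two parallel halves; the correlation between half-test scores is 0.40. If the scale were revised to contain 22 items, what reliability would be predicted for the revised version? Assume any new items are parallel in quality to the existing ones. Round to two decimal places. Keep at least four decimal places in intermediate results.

First correct the split-half correlation to full-test reliability: r_full = 2 × 0.40 / (1 + 0.40) ≈ 0.5714
Length factor from 24 to 22 items: n = 22/24 = 0.9167
r_new = n·r_full / (1 + (n − 1)·r_full) = 0.5238 / 0.9524 ≈ 0.5500

0.55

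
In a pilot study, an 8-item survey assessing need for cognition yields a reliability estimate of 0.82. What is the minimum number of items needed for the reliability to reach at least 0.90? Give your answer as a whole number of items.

n = 0.90 × (1 − 0.82) / [ 0.82 × (1 − 0.90) ]
n = 0.1620 / 0.0820 ≈ 1.9756
1.9756 × 8 = 15.80 → 16 items

16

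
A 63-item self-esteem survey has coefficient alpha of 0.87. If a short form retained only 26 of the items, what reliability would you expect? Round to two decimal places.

0.73

n = 26/63 = 0.4127
r_new = (0.4127 × 0.87) / (1 + (0.4127 − 1) × 0.87)
     = 0.3590 / 0.4890 = 0.7342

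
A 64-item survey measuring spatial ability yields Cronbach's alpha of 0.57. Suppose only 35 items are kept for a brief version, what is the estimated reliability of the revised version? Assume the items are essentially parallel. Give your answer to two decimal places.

The new length is 35/64 = 0.5469 times the old.
By Spearman-Brown, r_new = n r / (1 + (n − 1) r).
r_new = (0.5469 × 0.57) / (1 + (0.5469 − 1) × 0.57)
r_new = 0.3117 / 0.7417 ≈ 0.4203

0.42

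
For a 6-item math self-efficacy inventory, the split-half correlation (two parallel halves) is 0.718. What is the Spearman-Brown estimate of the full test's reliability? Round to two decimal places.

Apply the Spearman-Brown correction with n = 2:
r_full = 2r_hh / (1 + r_hh) = 2 × 0.718 / (1 + 0.718)
       = 1.4360 / 1.7180 = 0.8359

0.84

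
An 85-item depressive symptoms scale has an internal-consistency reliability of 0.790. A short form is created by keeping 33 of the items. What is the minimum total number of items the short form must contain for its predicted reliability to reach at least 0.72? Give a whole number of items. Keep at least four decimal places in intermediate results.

First, r for the 33-item form: n = 33/85 = 0.3882, so r_33 = 0.3882·0.790/(1 + (0.3882 − 1)·0.790) = 0.5936
Then solve for n' with r_old = 0.5936, r_target = 0.72: n' = 0.72(1 − 0.5936)/[0.5936(1 − 0.72)] = 1.7605
Items = 1.7605 × 33 ≈ 58.10 → 59

59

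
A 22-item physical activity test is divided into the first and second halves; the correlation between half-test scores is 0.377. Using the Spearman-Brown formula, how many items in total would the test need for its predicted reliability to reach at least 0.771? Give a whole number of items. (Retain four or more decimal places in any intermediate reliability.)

62

Corrected full-test reliability: r_full = 2 × 0.377 / (1 + 0.377) ≈ 0.5476
n = r_tgt(1 − r_full) / [r_full(1 − r_tgt)] = 0.771 × 0.4524 / (0.5476 × 0.229) ≈ 2.7815
Items = 2.7815 × 22 ≈ 61.19 → 62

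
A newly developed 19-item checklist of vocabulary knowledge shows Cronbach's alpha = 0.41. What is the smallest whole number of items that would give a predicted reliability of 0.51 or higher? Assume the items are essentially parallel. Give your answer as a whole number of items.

29

n = [0.51 × 0.59] / [0.41 × 0.49]
n = 0.3009 / 0.2009 ≈ 1.4978
So the test needs 1.4978 × 19 ≈ 28.46 items; rounding up, 29.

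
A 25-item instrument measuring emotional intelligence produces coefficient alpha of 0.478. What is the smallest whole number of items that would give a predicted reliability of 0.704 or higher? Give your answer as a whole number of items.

n = 0.704 × (1 − 0.478) / [ 0.478 × (1 − 0.704) ]
n = 0.367488 / 0.141488 ≈ 2.5973
So the test needs 2.5973 × 25 ≈ 64.93 items; rounding up, 65.

65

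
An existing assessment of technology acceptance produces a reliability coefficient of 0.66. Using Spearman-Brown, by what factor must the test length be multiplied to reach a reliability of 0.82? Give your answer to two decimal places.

2.35

n = 0.82(1 − 0.66) / [0.66(1 − 0.82)]
  = 0.2788 / 0.1188 = 2.3468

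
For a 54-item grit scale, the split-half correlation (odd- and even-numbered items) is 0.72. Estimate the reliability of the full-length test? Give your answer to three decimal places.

0.837

r_full = 2(0.72) / (1 + 0.72)
r_full = 1.4400 / 1.7200 ≈ 0.8372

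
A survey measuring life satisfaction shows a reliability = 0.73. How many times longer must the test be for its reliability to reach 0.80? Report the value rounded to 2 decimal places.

Invert Spearman-Brown to solve for n:
n = r_target (1 − r_old) / [ r_old (1 − r_target) ]
n = [0.80 × 0.27] / [0.73 × 0.20]
  = 0.2160 / 0.1460 = 1.4795

1.48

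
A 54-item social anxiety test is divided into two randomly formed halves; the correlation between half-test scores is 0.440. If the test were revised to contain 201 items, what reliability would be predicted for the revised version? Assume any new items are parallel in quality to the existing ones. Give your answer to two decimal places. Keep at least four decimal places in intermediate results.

0.85

Full-test reliability from the split-half r: r_full = 2(0.440)/(1 + 0.440) = 0.6111
Length factor from 54 to 201 items: n = 201/54 = 3.7222
r_new = n·r_full / (1 + (n − 1)·r_full) = 2.2746 / 2.6635 ≈ 0.8540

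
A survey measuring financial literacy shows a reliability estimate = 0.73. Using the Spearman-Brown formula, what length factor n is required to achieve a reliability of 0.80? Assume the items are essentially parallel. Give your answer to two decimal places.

Rearranging the Spearman-Brown formula for n,
n = r*(1 − r) / [ r (1 − r*) ]
n = 0.80 × (1 − 0.73) / [ 0.73 × (1 − 0.80) ]
  = 0.2160 / 0.1460 = 1.4795

1.48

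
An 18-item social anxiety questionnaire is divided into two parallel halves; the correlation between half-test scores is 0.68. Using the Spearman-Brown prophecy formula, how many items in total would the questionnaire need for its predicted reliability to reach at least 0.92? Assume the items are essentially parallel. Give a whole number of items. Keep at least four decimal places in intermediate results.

Corrected full-test reliability: r_full = 2 × 0.68 / (1 + 0.68) ≈ 0.8095
n = r_tgt(1 − r_full) / [r_full(1 − r_tgt)] = 0.92 × 0.1905 / (0.8095 × 0.08) ≈ 2.7063
Required items = 2.7063 × 18 = 48.71, so 49 items.

49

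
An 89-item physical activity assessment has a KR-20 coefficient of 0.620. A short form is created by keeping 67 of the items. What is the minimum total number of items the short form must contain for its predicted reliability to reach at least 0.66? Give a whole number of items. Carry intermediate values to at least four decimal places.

106

First, r for the 67-item form: n = 67/89 = 0.7528, so r_67 = 0.7528·0.620/(1 + (0.7528 − 1)·0.620) = 0.5512
Length factor from the short form to reach 0.66: n' = 0.66(1 − 0.5512) / [0.5512(1 − 0.66)] ≈ 1.5806
Items = 1.5806 × 67 ≈ 105.90 → 106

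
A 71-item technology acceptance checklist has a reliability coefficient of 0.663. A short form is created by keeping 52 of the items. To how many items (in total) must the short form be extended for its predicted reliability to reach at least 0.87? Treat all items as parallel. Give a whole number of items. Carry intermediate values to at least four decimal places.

242

First, r for the 52-item form: n = 52/71 = 0.7324, so r_52 = 0.7324·0.663/(1 + (0.7324 − 1)·0.663) = 0.5903
Then solve for n' with r_old = 0.5903, r_target = 0.87: n' = 0.87(1 − 0.5903)/[0.5903(1 − 0.87)] = 4.6448
Total items = 4.6448 × 52 = 241.53, rounded up to 242.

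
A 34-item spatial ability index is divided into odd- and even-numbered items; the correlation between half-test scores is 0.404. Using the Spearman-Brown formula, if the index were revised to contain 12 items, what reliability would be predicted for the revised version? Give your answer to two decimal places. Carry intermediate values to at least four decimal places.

0.32

Full-test reliability from the split-half r: r_full = 2(0.404)/(1 + 0.404) = 0.5755
Then adjust to 12 items: n = 12/34 = 0.3529
r_new = n·r_full / (1 + (n − 1)·r_full) = 0.2031 / 0.6276 ≈ 0.3236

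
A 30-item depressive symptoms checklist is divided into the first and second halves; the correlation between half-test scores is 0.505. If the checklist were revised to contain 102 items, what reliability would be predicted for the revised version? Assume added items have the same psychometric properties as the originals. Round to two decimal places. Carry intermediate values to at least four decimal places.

Spearman-Brown correction (n = 2): r_full = 2·0.505/(1 + 0.505) = 0.6711
Then adjust to 102 items: n = 102/30 = 3.4000
r_new = n·r_full / (1 + (n − 1)·r_full) = 2.2817 / 2.6106 ≈ 0.8740

0.87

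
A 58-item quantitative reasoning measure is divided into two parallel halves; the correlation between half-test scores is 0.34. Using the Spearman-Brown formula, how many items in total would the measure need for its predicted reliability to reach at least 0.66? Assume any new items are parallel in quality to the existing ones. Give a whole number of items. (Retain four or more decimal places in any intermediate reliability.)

r_full = 2(0.34)/(1 + 0.34) = 0.5075
Solve Spearman-Brown for n: n = 0.66(1 − 0.5075) / [0.5075(1 − 0.66)] = 1.8838
Required items = 1.8838 × 58 = 109.26, so 110 items.

110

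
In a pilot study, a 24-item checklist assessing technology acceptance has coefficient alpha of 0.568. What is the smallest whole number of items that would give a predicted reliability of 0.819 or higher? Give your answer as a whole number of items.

83

n = 0.819 × (1 − 0.568) / [ 0.568 × (1 − 0.819) ]
n = 0.353808 / 0.102808 ≈ 3.4414
Items needed = n × 24 = 3.4414 × 24 ≈ 82.59 → round up to 83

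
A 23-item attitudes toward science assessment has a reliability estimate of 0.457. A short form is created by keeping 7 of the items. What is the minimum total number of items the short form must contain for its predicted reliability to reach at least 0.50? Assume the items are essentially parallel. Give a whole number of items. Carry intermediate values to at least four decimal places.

Short-form reliability: n = 7/23 = 0.3043; r_7 = n·r/(1+(n−1)r) ≈ 0.2039
Length factor from the short form to reach 0.50: n' = 0.50(1 − 0.2039) / [0.2039(1 − 0.50)] ≈ 3.9044
Total items = 3.9044 × 7 = 27.33, rounded up to 28.

28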